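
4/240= 1/60= 0.02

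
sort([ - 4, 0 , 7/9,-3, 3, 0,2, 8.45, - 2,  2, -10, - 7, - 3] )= [ - 10, - 7 , - 4 ,-3 , - 3 , - 2, 0, 0 , 7/9, 2, 2, 3, 8.45 ] 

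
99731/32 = 99731/32= 3116.59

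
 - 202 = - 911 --709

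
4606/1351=658/193 = 3.41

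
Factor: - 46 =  - 2^1 * 23^1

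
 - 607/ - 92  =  607/92 = 6.60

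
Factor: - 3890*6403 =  - 24907670 = -  2^1*5^1*19^1*337^1*389^1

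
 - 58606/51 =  - 58606/51 = - 1149.14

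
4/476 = 1/119 = 0.01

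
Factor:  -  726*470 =  -  2^2*3^1*5^1*11^2*47^1  =  -341220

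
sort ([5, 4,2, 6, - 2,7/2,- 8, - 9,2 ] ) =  [-9, - 8, - 2, 2, 2, 7/2 , 4, 5, 6]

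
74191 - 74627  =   - 436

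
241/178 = 241/178 = 1.35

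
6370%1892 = 694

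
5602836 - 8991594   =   - 3388758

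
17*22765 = 387005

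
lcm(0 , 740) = 0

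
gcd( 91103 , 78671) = 1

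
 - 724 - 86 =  - 810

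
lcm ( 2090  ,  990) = 18810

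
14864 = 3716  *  4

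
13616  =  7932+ 5684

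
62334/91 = 62334/91 = 684.99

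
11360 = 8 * 1420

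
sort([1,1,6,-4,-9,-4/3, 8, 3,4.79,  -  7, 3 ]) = [ - 9,-7,-4,  -  4/3, 1, 1, 3, 3, 4.79,6,  8] 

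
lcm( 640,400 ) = 3200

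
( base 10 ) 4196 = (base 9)5672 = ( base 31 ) 4bb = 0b1000001100100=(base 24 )76K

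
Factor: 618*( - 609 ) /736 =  - 188181/368 = - 2^( - 4 ) * 3^2*7^1*23^( -1 )*29^1 * 103^1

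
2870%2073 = 797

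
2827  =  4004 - 1177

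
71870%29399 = 13072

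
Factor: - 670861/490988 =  - 2^( - 2)*131^ ( -1)*157^1* 937^( - 1) * 4273^1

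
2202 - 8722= - 6520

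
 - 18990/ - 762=24+117/127 = 24.92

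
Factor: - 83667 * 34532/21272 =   -  2^( - 1 ) * 3^1*89^1*97^1*167^2*2659^( - 1 ) = - 722297211/5318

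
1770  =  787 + 983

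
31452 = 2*15726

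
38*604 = 22952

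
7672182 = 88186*87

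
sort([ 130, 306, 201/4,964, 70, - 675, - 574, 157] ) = [ - 675,- 574, 201/4, 70, 130, 157, 306,  964 ]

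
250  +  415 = 665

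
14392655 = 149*96595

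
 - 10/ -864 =5/432 = 0.01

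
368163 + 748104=1116267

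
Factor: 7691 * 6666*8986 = 460696099116 = 2^2 * 3^1*11^1*101^1*4493^1*7691^1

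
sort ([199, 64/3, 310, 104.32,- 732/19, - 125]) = [-125,  -  732/19,64/3, 104.32,199, 310 ]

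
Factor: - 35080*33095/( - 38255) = 232194520/7651 = 2^3*5^1*7^( - 1) * 877^1*1093^( - 1)*6619^1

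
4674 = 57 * 82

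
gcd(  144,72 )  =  72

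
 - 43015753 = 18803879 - 61819632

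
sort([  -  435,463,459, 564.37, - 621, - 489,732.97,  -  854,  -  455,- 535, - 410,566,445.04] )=[- 854,-621,- 535,  -  489, - 455, - 435, -410, 445.04,459  ,  463, 564.37,566,  732.97]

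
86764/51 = 1701  +  13/51 = 1701.25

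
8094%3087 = 1920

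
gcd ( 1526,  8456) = 14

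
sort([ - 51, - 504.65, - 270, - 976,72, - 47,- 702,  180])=[ - 976,  -  702, - 504.65, - 270 ,  -  51, - 47, 72,180]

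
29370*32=939840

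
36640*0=0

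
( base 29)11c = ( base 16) 372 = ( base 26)17o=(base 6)4030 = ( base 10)882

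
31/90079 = 31/90079 = 0.00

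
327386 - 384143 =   -  56757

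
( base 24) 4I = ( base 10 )114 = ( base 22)54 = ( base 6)310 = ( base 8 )162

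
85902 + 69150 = 155052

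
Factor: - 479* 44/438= - 10538/219 = -2^1 *3^(-1)*11^1*73^( - 1)*479^1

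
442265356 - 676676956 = - 234411600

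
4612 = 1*4612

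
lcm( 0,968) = 0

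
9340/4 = 2335 = 2335.00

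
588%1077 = 588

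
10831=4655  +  6176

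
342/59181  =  114/19727 = 0.01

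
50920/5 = 10184 = 10184.00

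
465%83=50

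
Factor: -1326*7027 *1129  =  -10519798458  =  -  2^1*3^1*13^1*17^1 * 1129^1*7027^1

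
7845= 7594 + 251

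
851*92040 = 78326040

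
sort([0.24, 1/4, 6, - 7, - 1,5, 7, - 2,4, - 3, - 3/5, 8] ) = [ - 7, - 3 , - 2, - 1 , -3/5, 0.24, 1/4,4, 5,6, 7, 8 ]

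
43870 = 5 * 8774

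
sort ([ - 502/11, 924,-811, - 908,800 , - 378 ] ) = [ -908, - 811, - 378,-502/11,  800,924 ] 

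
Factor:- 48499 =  - 11^1*4409^1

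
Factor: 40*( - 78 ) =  - 2^4*3^1*5^1*13^1 = -  3120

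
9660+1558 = 11218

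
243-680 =-437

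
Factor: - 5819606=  - 2^1*13^1*223831^1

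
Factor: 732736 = 2^6 * 107^2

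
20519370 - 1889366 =18630004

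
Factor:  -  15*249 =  - 3735 =-3^2*5^1*83^1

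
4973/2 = 4973/2  =  2486.50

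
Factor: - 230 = - 2^1*5^1*23^1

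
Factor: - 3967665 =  - 3^1*5^1 * 13^1*20347^1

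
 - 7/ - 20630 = 7/20630 =0.00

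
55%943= 55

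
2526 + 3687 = 6213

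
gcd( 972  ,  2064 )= 12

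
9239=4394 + 4845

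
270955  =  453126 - 182171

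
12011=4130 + 7881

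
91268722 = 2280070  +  88988652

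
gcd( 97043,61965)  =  1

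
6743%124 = 47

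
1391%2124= 1391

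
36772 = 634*58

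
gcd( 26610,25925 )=5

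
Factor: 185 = 5^1* 37^1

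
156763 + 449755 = 606518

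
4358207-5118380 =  - 760173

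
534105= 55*9711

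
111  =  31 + 80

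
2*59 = 118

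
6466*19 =122854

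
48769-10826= 37943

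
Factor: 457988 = 2^2*61^1 *1877^1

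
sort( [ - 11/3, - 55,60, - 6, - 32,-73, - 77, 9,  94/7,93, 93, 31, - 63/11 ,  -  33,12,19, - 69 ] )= [ - 77, - 73, - 69, - 55, - 33,-32 , - 6,-63/11, - 11/3,9,12,94/7, 19,31, 60,93,93 ] 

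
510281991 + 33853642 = 544135633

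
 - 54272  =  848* ( - 64)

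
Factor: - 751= -751^1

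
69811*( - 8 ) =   -  558488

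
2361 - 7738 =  - 5377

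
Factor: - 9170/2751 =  - 2^1 * 3^ ( - 1 )*5^1 = - 10/3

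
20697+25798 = 46495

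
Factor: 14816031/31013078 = 2^( - 1)*3^1*193^1*709^( - 1 )*21871^ (  -  1)*25589^1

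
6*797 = 4782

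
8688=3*2896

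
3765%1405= 955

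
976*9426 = 9199776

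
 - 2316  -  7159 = -9475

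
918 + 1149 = 2067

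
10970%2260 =1930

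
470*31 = 14570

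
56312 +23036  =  79348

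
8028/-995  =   - 8028/995  =  - 8.07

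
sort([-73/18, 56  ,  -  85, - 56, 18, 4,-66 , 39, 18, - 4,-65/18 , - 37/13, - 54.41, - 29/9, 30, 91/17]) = [ - 85, - 66,  -  56, -54.41,  -  73/18,  -  4, -65/18,-29/9, - 37/13, 4, 91/17 , 18,18,  30, 39, 56]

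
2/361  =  2/361 = 0.01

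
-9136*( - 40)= 365440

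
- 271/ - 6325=271/6325 = 0.04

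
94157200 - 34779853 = 59377347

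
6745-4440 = 2305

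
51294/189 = 17098/63 = 271.40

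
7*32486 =227402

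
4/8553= 4/8553 = 0.00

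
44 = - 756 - - 800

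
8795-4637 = 4158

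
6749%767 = 613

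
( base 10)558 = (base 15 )273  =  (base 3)202200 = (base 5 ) 4213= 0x22E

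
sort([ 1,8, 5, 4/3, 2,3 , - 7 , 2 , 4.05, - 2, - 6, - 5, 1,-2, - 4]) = [ - 7, - 6 , - 5,-4, - 2, - 2,  1,  1 , 4/3  ,  2,2,  3,4.05,5,8 ]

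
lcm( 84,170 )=7140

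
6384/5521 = 6384/5521 = 1.16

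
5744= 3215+2529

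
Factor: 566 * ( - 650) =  - 367900 = - 2^2 *5^2*13^1*283^1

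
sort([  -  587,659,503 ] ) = [ - 587,  503, 659 ]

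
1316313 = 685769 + 630544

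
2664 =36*74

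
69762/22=3171 = 3171.00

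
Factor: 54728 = 2^3*6841^1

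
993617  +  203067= 1196684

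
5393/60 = 89 + 53/60 = 89.88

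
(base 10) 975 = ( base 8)1717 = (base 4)33033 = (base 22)207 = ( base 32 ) UF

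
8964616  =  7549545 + 1415071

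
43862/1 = 43862 = 43862.00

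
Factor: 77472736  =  2^5*11^1*97^1 * 2269^1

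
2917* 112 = 326704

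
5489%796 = 713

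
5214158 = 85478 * 61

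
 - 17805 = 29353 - 47158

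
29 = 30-1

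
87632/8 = 10954 = 10954.00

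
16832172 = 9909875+6922297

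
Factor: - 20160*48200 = - 971712000 = - 2^9*3^2*5^3 * 7^1*241^1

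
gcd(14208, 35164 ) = 4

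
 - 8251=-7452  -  799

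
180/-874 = - 90/437 = - 0.21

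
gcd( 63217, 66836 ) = 77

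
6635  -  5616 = 1019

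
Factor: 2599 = 23^1 * 113^1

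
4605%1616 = 1373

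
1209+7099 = 8308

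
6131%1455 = 311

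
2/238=1/119 =0.01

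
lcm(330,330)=330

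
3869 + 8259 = 12128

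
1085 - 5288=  - 4203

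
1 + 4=5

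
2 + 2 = 4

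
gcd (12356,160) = 4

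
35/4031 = 35/4031 = 0.01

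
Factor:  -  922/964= - 2^ ( - 1)*241^( - 1 )*461^1 = - 461/482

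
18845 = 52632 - 33787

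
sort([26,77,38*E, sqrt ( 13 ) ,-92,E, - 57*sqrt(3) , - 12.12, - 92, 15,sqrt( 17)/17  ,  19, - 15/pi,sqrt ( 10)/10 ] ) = [  -  57*sqrt( 3 ),-92, - 92 , - 12.12,-15/pi , sqrt( 17 ) /17, sqrt( 10 )/10, E, sqrt(13 ),  15, 19,26,77,38*E]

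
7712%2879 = 1954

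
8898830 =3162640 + 5736190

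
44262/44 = 22131/22 = 1005.95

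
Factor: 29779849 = 11^1*127^1*21317^1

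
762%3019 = 762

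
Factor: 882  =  2^1*3^2*7^2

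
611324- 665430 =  -54106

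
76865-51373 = 25492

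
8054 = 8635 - 581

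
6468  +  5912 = 12380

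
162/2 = 81= 81.00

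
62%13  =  10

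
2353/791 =2353/791= 2.97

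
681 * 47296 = 32208576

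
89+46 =135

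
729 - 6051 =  - 5322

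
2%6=2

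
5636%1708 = 512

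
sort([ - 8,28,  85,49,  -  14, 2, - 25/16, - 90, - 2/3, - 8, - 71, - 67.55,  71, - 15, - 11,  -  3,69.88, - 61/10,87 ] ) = [ - 90, - 71, - 67.55 , - 15,  -  14, - 11, - 8, - 8  , - 61/10, - 3,-25/16, - 2/3,2,28,49,69.88, 71 , 85,87 ] 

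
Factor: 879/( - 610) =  - 2^( - 1)*3^1*5^ ( - 1)*61^(  -  1 ) * 293^1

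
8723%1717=138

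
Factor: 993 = 3^1*331^1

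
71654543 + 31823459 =103478002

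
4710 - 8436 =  - 3726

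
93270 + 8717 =101987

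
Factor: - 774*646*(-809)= 404503236 = 2^2*3^2 *17^1*19^1*43^1*809^1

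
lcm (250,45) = 2250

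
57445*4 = 229780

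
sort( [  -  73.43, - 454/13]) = [-73.43,-454/13] 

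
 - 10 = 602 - 612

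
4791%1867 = 1057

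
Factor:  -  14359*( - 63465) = 3^1*5^1*83^1*173^1*4231^1 = 911293935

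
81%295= 81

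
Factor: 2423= 2423^1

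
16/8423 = 16/8423=0.00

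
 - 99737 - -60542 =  - 39195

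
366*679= 248514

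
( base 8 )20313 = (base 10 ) 8395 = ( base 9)12457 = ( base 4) 2003023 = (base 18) 17g7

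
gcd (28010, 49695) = 5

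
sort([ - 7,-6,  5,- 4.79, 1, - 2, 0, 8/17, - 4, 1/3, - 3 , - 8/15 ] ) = [ - 7, - 6,- 4.79, - 4, - 3, - 2, - 8/15, 0, 1/3,8/17,1,5] 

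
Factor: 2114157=3^1*704719^1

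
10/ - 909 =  - 1 +899/909 = - 0.01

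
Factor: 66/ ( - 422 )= - 33/211= - 3^1*11^1*211^( - 1 )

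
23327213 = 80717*289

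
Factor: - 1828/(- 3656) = 2^( - 1 ) = 1/2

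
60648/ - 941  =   - 60648/941= -  64.45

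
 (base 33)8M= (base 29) 9P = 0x11E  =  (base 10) 286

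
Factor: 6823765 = 5^1 *13^1*61^1*1721^1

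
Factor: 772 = 2^2*193^1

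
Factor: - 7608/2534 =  - 3804/1267 = -2^2 * 3^1 * 7^( - 1) * 181^( - 1)*317^1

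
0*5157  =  0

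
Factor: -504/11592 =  - 1/23 = - 23^( - 1)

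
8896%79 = 48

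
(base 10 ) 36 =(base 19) 1h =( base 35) 11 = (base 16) 24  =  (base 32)14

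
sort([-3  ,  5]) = [-3,5]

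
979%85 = 44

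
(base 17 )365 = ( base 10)974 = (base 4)33032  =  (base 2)1111001110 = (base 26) 1BC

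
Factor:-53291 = -7^1*23^1*331^1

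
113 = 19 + 94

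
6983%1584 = 647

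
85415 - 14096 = 71319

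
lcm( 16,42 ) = 336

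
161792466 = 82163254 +79629212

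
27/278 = 27/278= 0.10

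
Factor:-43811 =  - 193^1*227^1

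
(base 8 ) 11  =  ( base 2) 1001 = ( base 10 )9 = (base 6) 13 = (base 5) 14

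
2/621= 2/621 = 0.00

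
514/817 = 514/817 = 0.63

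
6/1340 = 3/670 = 0.00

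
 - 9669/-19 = 508 + 17/19 = 508.89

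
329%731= 329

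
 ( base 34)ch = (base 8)651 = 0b110101001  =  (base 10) 425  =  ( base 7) 1145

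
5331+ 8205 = 13536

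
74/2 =37 = 37.00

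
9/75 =3/25 = 0.12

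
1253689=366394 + 887295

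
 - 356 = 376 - 732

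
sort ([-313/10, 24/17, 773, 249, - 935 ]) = [ - 935, - 313/10,24/17, 249, 773] 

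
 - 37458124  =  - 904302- 36553822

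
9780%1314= 582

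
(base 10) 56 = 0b111000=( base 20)2G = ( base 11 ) 51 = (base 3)2002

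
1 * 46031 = 46031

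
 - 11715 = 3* ( - 3905 ) 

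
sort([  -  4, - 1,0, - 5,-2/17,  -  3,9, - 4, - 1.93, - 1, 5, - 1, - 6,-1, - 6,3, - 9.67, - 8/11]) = [ - 9.67, - 6,-6,-5, - 4,-4, - 3, - 1.93, - 1, - 1, - 1, - 1, - 8/11, - 2/17,0,3,5,9 ] 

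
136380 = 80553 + 55827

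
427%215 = 212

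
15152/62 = 244 + 12/31 = 244.39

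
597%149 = 1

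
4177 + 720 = 4897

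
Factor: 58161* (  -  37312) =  - 2^6* 3^1*11^1 * 53^1*19387^1= - 2170103232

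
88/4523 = 88/4523 = 0.02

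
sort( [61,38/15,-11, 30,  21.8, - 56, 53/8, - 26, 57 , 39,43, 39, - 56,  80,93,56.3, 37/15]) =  [ - 56, - 56, - 26,  -  11,  37/15,38/15, 53/8, 21.8, 30,39,39,43 , 56.3, 57, 61,80,93 ] 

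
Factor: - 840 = -2^3*3^1*5^1*7^1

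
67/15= 4 + 7/15 = 4.47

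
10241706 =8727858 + 1513848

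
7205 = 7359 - 154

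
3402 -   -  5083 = 8485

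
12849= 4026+8823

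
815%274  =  267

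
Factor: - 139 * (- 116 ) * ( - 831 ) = -2^2 * 3^1* 29^1*  139^1*277^1= - 13399044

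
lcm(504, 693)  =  5544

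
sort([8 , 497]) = [ 8,  497]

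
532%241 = 50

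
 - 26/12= - 3 + 5/6 =- 2.17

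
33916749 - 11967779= 21948970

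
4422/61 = 72  +  30/61 = 72.49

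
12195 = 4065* 3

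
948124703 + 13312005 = 961436708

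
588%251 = 86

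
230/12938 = 115/6469 = 0.02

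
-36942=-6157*6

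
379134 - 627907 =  - 248773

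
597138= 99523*6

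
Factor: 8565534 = 2^1* 3^3 *158621^1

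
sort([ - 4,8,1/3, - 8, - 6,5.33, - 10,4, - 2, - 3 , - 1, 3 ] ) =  [ -10, - 8,- 6, - 4, - 3,- 2, - 1,1/3,3,4,5.33, 8]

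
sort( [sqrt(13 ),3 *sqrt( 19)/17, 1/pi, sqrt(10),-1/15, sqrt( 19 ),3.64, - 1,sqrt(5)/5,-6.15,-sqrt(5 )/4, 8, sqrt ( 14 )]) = [- 6.15, - 1, - sqrt ( 5) /4, - 1/15,1/pi, sqrt(5 )/5 , 3*sqrt(19)/17, sqrt(10),sqrt(13) , 3.64,sqrt(14),sqrt(19),8 ]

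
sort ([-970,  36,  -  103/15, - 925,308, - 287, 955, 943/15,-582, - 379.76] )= [-970,-925,-582,-379.76, - 287, - 103/15  ,  36,943/15, 308,  955]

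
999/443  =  999/443 = 2.26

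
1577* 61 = 96197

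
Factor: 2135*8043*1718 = 29501160990 = 2^1*3^1*5^1*7^2 * 61^1 * 383^1*859^1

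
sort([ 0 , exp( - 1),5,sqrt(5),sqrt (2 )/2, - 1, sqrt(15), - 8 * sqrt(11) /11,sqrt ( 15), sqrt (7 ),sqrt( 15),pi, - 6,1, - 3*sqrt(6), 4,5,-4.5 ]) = [ - 3* sqrt(6),  -  6, - 4.5,-8*sqrt(11) /11,-1,0, exp(-1 ) , sqrt(2 )/2,1, sqrt(5),sqrt(7),pi, sqrt ( 15 ), sqrt(15),  sqrt(15 ), 4,5,5]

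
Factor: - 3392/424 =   -  2^3 = - 8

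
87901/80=87901/80 =1098.76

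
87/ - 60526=-87/60526 = -0.00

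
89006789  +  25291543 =114298332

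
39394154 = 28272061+11122093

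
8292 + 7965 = 16257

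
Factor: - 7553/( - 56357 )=13^1 * 97^( - 1) = 13/97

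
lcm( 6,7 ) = 42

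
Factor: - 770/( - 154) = 5 =5^1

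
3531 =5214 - 1683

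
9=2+7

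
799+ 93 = 892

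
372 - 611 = -239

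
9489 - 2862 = 6627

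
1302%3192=1302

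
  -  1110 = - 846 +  - 264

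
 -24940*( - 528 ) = 13168320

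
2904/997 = 2 + 910/997  =  2.91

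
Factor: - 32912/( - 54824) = 2^1*7^( - 1)*11^1*17^1*89^( - 1 ) = 374/623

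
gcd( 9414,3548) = 2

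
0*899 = 0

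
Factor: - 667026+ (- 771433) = - 1438459 = - 11^1*130769^1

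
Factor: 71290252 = 2^2*11^1 * 1620233^1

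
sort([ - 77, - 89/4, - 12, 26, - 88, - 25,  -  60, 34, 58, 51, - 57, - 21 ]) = [ - 88, - 77, - 60, - 57, - 25, - 89/4, - 21,-12,26,34, 51, 58]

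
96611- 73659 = 22952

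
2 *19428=38856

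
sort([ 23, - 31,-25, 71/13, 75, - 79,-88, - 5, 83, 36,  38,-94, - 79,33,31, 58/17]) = [-94,-88,- 79, - 79,  -  31, - 25, -5, 58/17, 71/13, 23 , 31, 33,  36, 38,75,83]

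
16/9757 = 16/9757 = 0.00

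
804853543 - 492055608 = 312797935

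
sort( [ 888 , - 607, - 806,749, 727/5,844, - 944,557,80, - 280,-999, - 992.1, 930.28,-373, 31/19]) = [-999, - 992.1,  -  944, - 806,  -  607, - 373, - 280, 31/19,80,727/5,557,749,844, 888,930.28] 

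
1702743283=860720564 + 842022719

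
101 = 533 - 432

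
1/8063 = 1/8063=0.00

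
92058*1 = 92058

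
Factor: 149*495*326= 2^1 * 3^2*5^1*11^1*149^1  *  163^1 = 24044130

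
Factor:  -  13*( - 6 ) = 78 =2^1*3^1*13^1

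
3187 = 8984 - 5797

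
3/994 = 3/994 = 0.00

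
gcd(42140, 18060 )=6020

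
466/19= 24 + 10/19 = 24.53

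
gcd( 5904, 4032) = 144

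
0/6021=0 = 0.00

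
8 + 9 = 17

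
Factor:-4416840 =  - 2^3 * 3^2 * 5^1 * 12269^1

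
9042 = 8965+77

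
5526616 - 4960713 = 565903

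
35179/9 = 35179/9=3908.78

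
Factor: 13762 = 2^1 * 7^1*983^1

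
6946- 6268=678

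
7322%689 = 432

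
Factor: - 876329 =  - 876329^1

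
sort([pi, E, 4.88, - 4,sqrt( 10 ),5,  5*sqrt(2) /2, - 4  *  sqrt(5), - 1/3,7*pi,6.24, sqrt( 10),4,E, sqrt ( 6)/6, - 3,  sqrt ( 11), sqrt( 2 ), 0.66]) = [ - 4 * sqrt( 5),-4, - 3, - 1/3 , sqrt( 6)/6,  0.66 , sqrt( 2 ) , E, E,pi, sqrt( 10 ),sqrt( 10 ),  sqrt(11),  5 * sqrt (2)/2,4,4.88, 5, 6.24 , 7*pi]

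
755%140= 55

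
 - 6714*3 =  - 20142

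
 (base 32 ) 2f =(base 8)117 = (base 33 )2D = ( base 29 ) 2L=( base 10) 79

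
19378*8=155024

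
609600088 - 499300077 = 110300011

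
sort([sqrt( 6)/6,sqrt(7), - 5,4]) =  [-5,sqrt( 6 )/6,sqrt( 7 ), 4 ]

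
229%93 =43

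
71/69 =1 + 2/69 = 1.03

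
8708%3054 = 2600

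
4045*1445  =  5845025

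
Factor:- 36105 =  - 3^1*5^1*29^1*83^1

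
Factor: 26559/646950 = 2^(-1)*3^1*5^(-2) * 13^1* 19^ ( - 1) = 39/950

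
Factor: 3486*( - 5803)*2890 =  - 58462555620=-2^2*3^1*5^1*7^2 * 17^2*83^1*829^1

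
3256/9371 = 3256/9371= 0.35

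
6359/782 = 8+103/782 = 8.13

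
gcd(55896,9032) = 8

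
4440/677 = 6 + 378/677 = 6.56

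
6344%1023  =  206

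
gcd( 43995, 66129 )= 21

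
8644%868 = 832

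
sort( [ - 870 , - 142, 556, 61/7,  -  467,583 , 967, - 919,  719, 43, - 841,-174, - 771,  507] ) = [ - 919, - 870,-841, - 771, - 467, - 174, - 142,  61/7 , 43, 507,556, 583,719, 967]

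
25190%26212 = 25190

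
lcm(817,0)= 0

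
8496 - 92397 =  - 83901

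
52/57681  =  4/4437 = 0.00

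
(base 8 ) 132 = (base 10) 90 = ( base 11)82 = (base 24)3I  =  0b1011010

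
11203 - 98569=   -  87366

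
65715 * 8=525720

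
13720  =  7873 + 5847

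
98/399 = 14/57= 0.25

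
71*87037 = 6179627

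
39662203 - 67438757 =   -  27776554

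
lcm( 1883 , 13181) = 13181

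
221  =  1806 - 1585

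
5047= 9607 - 4560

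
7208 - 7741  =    -  533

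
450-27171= -26721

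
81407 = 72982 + 8425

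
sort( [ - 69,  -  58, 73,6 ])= [ - 69,- 58, 6,73]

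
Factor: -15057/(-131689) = 3^2*7^1* 19^( - 1)*29^(-1) = 63/551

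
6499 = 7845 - 1346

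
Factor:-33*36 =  - 2^2*3^3*11^1= - 1188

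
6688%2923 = 842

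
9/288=1/32=0.03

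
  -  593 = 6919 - 7512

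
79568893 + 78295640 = 157864533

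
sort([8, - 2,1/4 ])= [ - 2,1/4, 8]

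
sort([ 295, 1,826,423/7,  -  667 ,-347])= [ - 667, - 347,1, 423/7, 295,  826] 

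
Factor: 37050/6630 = 95/17  =  5^1*17^ ( - 1) * 19^1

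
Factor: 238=2^1*7^1*17^1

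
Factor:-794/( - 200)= 397/100 = 2^ (- 2 )*5^ (  -  2 )*397^1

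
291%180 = 111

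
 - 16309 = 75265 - 91574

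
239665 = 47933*5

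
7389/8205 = 2463/2735   =  0.90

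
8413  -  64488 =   -  56075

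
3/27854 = 3/27854  =  0.00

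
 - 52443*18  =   - 943974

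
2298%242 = 120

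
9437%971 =698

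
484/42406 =242/21203 = 0.01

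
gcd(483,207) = 69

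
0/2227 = 0 = 0.00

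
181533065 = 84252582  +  97280483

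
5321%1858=1605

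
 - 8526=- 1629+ - 6897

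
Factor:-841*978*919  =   - 2^1* 3^1 * 29^2*163^1*919^1=- 755875662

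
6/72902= 3/36451= 0.00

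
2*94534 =189068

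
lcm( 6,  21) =42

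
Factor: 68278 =2^1*7^1*4877^1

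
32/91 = 32/91 = 0.35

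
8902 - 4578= 4324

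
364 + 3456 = 3820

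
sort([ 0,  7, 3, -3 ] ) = [ - 3,0,3,7]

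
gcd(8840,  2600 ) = 520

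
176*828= 145728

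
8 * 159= 1272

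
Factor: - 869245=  - 5^1*13^1*43^1*311^1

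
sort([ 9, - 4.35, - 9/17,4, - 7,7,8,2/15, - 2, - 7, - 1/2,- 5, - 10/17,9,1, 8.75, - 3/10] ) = [ - 7,  -  7,  -  5, - 4.35, - 2, - 10/17, - 9/17 , - 1/2,- 3/10,2/15,1, 4,7 , 8,  8.75,9, 9]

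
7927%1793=755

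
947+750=1697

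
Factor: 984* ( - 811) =- 2^3*3^1*41^1 * 811^1= - 798024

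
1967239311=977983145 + 989256166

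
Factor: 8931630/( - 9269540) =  - 893163/926954= - 2^ (-1) * 3^1*7^( - 1 ) * 17^1*73^( - 1)*83^1*211^1*907^(-1)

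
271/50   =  5  +  21/50 = 5.42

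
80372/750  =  107 +61/375= 107.16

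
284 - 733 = - 449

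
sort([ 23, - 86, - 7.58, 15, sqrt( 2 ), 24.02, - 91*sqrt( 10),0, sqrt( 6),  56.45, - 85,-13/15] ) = [ - 91*sqrt( 10), - 86,-85 ,-7.58, - 13/15,0,sqrt(2), sqrt(6 ),  15, 23,24.02, 56.45 ]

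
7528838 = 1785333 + 5743505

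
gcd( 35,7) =7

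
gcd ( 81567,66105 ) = 9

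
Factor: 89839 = 89839^1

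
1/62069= 1/62069  =  0.00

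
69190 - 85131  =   - 15941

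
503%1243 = 503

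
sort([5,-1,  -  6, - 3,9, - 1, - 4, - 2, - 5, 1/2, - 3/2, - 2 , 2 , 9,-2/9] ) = [-6, - 5,  -  4,  -  3, - 2,-2, -3/2, - 1, - 1, - 2/9,1/2, 2,  5,9, 9]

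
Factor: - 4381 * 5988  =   - 2^2 * 3^1*13^1*337^1*499^1= - 26233428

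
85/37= 85/37 = 2.30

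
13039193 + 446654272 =459693465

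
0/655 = 0  =  0.00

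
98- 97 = 1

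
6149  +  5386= 11535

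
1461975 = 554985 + 906990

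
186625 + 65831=252456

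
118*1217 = 143606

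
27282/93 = 293 + 11/31= 293.35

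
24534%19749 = 4785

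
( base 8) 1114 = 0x24c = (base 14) 300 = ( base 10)588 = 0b1001001100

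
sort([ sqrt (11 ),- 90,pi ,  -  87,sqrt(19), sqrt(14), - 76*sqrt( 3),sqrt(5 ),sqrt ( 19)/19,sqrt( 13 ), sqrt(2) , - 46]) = [-76 * sqrt( 3) , - 90, - 87, -46, sqrt(19) /19 , sqrt( 2),sqrt(5 ), pi,sqrt( 11 ) , sqrt( 13),  sqrt(14) , sqrt(19) ]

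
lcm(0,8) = 0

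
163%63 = 37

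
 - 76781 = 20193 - 96974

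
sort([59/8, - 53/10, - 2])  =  [-53/10,  -  2, 59/8] 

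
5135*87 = 446745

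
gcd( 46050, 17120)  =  10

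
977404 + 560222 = 1537626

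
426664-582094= -155430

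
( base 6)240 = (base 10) 96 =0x60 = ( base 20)4G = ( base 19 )51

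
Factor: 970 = 2^1*5^1*97^1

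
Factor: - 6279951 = - 3^1 * 2093317^1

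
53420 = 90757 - 37337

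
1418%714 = 704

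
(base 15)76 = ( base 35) 36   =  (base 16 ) 6f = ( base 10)111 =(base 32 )3f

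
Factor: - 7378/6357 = - 2^1 * 3^(-1)*7^1*13^( - 1 )*17^1*31^1*163^( -1 )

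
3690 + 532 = 4222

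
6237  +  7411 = 13648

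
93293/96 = 93293/96 = 971.80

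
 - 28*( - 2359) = 66052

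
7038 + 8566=15604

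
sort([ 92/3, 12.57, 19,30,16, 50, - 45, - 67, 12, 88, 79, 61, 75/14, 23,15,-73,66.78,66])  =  [-73, - 67,- 45, 75/14, 12, 12.57, 15, 16,  19, 23, 30,  92/3, 50, 61, 66, 66.78, 79  ,  88]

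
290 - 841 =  - 551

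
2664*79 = 210456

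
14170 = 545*26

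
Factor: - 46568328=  - 2^3 * 3^1 * 1171^1*1657^1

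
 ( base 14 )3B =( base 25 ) 23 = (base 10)53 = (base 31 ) 1m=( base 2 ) 110101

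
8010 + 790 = 8800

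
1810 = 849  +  961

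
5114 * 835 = 4270190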